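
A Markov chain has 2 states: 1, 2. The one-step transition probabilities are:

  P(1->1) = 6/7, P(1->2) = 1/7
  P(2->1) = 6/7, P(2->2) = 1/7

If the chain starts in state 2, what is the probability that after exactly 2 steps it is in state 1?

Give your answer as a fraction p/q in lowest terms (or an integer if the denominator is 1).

Computing P^2 by repeated multiplication:
P^1 =
  1: [6/7, 1/7]
  2: [6/7, 1/7]
P^2 =
  1: [6/7, 1/7]
  2: [6/7, 1/7]

(P^2)[2 -> 1] = 6/7

Answer: 6/7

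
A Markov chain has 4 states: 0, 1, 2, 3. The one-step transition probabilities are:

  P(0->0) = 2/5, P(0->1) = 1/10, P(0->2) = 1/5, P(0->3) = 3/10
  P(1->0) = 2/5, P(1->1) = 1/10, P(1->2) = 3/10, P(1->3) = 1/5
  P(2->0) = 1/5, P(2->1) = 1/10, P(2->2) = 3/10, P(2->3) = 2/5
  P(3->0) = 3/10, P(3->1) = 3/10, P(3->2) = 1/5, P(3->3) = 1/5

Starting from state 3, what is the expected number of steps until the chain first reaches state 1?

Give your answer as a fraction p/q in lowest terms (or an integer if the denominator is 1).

Answer: 810/157

Derivation:
Let h_i = expected steps to first reach 1 from state i.
Boundary: h_1 = 0.
First-step equations for the other states:
  h_0 = 1 + 2/5*h_0 + 1/10*h_1 + 1/5*h_2 + 3/10*h_3
  h_2 = 1 + 1/5*h_0 + 1/10*h_1 + 3/10*h_2 + 2/5*h_3
  h_3 = 1 + 3/10*h_0 + 3/10*h_1 + 1/5*h_2 + 1/5*h_3

Substituting h_1 = 0 and rearranging gives the linear system (I - Q) h = 1:
  [3/5, -1/5, -3/10] . (h_0, h_2, h_3) = 1
  [-1/5, 7/10, -2/5] . (h_0, h_2, h_3) = 1
  [-3/10, -1/5, 4/5] . (h_0, h_2, h_3) = 1

Solving yields:
  h_0 = 990/157
  h_2 = 970/157
  h_3 = 810/157

Starting state is 3, so the expected hitting time is h_3 = 810/157.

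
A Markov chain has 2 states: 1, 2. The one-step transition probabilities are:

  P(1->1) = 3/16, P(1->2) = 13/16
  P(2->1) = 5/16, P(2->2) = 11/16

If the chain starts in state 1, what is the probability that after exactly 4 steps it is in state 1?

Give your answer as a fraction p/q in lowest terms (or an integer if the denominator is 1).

Answer: 2277/8192

Derivation:
Computing P^4 by repeated multiplication:
P^1 =
  1: [3/16, 13/16]
  2: [5/16, 11/16]
P^2 =
  1: [37/128, 91/128]
  2: [35/128, 93/128]
P^3 =
  1: [283/1024, 741/1024]
  2: [285/1024, 739/1024]
P^4 =
  1: [2277/8192, 5915/8192]
  2: [2275/8192, 5917/8192]

(P^4)[1 -> 1] = 2277/8192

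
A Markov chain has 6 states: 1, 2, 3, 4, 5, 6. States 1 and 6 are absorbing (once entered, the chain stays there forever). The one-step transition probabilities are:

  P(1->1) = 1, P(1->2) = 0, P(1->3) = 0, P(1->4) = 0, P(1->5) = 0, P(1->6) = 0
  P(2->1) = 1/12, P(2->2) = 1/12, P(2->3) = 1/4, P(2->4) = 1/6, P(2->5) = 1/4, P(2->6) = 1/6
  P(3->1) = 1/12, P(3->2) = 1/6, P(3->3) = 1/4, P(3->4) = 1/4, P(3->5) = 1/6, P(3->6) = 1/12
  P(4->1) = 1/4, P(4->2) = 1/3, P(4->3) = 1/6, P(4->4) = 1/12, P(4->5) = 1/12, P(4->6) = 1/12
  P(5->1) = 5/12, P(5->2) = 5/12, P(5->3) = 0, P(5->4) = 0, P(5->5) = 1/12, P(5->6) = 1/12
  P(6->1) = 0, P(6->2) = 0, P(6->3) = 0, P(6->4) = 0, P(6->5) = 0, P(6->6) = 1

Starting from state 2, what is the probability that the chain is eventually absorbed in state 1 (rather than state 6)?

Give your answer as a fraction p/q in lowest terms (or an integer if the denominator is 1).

Answer: 4221/7351

Derivation:
Let a_i = P(absorbed in 1 | start in state i).
Boundary conditions: a_1 = 1, a_6 = 0.
For each transient state i, a_i = sum_j P(i->j) * a_j:
  a_2 = 1/12*a_1 + 1/12*a_2 + 1/4*a_3 + 1/6*a_4 + 1/4*a_5 + 1/6*a_6
  a_3 = 1/12*a_1 + 1/6*a_2 + 1/4*a_3 + 1/4*a_4 + 1/6*a_5 + 1/12*a_6
  a_4 = 1/4*a_1 + 1/3*a_2 + 1/6*a_3 + 1/12*a_4 + 1/12*a_5 + 1/12*a_6
  a_5 = 5/12*a_1 + 5/12*a_2 + 0*a_3 + 0*a_4 + 1/12*a_5 + 1/12*a_6

Substituting a_1 = 1 and a_6 = 0, rearrange to (I - Q) a = r where r[i] = P(i -> 1):
  [11/12, -1/4, -1/6, -1/4] . (a_2, a_3, a_4, a_5) = 1/12
  [-1/6, 3/4, -1/4, -1/6] . (a_2, a_3, a_4, a_5) = 1/12
  [-1/3, -1/6, 11/12, -1/12] . (a_2, a_3, a_4, a_5) = 1/4
  [-5/12, 0, 0, 11/12] . (a_2, a_3, a_4, a_5) = 5/12

Solving yields:
  a_2 = 4221/7351
  a_3 = 4538/7351
  a_4 = 4843/7351
  a_5 = 5260/7351

Starting state is 2, so the absorption probability is a_2 = 4221/7351.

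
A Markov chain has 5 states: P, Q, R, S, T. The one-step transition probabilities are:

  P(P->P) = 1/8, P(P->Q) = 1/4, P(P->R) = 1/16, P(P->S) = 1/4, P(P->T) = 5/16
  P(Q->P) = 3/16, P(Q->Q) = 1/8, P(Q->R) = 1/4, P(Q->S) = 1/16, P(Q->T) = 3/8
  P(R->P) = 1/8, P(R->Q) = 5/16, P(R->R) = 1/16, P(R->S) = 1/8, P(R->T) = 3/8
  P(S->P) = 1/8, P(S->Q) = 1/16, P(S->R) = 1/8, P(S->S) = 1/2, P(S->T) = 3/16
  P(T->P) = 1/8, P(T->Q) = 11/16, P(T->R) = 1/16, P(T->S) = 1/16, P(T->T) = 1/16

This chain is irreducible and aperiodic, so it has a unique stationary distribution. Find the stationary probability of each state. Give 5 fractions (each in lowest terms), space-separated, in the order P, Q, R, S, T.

The stationary distribution satisfies pi = pi * P, i.e.:
  pi_P = 1/8*pi_P + 3/16*pi_Q + 1/8*pi_R + 1/8*pi_S + 1/8*pi_T
  pi_Q = 1/4*pi_P + 1/8*pi_Q + 5/16*pi_R + 1/16*pi_S + 11/16*pi_T
  pi_R = 1/16*pi_P + 1/4*pi_Q + 1/16*pi_R + 1/8*pi_S + 1/16*pi_T
  pi_S = 1/4*pi_P + 1/16*pi_Q + 1/8*pi_R + 1/2*pi_S + 1/16*pi_T
  pi_T = 5/16*pi_P + 3/8*pi_Q + 3/8*pi_R + 3/16*pi_S + 1/16*pi_T
with normalization: pi_P + pi_Q + pi_R + pi_S + pi_T = 1.

Using the first 4 balance equations plus normalization, the linear system A*pi = b is:
  [-7/8, 3/16, 1/8, 1/8, 1/8] . pi = 0
  [1/4, -7/8, 5/16, 1/16, 11/16] . pi = 0
  [1/16, 1/4, -15/16, 1/8, 1/16] . pi = 0
  [1/4, 1/16, 1/8, -1/2, 1/16] . pi = 0
  [1, 1, 1, 1, 1] . pi = 1

Solving yields:
  pi_P = 8877/61771
  pi_Q = 18490/61771
  pi_R = 7997/61771
  pi_S = 10711/61771
  pi_T = 15696/61771

Verification (pi * P):
  8877/61771*1/8 + 18490/61771*3/16 + 7997/61771*1/8 + 10711/61771*1/8 + 15696/61771*1/8 = 8877/61771 = pi_P  (ok)
  8877/61771*1/4 + 18490/61771*1/8 + 7997/61771*5/16 + 10711/61771*1/16 + 15696/61771*11/16 = 18490/61771 = pi_Q  (ok)
  8877/61771*1/16 + 18490/61771*1/4 + 7997/61771*1/16 + 10711/61771*1/8 + 15696/61771*1/16 = 7997/61771 = pi_R  (ok)
  8877/61771*1/4 + 18490/61771*1/16 + 7997/61771*1/8 + 10711/61771*1/2 + 15696/61771*1/16 = 10711/61771 = pi_S  (ok)
  8877/61771*5/16 + 18490/61771*3/8 + 7997/61771*3/8 + 10711/61771*3/16 + 15696/61771*1/16 = 15696/61771 = pi_T  (ok)

Answer: 8877/61771 18490/61771 7997/61771 10711/61771 15696/61771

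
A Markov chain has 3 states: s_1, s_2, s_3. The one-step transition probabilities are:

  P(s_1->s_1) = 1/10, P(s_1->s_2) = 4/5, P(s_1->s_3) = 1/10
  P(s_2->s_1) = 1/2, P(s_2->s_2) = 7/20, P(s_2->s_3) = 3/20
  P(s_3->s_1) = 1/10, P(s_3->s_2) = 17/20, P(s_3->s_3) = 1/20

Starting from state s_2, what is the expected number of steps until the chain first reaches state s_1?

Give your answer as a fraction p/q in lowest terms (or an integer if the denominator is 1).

Answer: 110/49

Derivation:
Let h_i = expected steps to first reach s_1 from state i.
Boundary: h_s_1 = 0.
First-step equations for the other states:
  h_s_2 = 1 + 1/2*h_s_1 + 7/20*h_s_2 + 3/20*h_s_3
  h_s_3 = 1 + 1/10*h_s_1 + 17/20*h_s_2 + 1/20*h_s_3

Substituting h_s_1 = 0 and rearranging gives the linear system (I - Q) h = 1:
  [13/20, -3/20] . (h_s_2, h_s_3) = 1
  [-17/20, 19/20] . (h_s_2, h_s_3) = 1

Solving yields:
  h_s_2 = 110/49
  h_s_3 = 150/49

Starting state is s_2, so the expected hitting time is h_s_2 = 110/49.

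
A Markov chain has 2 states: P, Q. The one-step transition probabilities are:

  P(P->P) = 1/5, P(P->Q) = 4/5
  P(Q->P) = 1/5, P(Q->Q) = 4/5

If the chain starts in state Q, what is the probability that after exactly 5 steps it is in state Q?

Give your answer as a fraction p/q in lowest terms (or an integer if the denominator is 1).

Answer: 4/5

Derivation:
Computing P^5 by repeated multiplication:
P^1 =
  P: [1/5, 4/5]
  Q: [1/5, 4/5]
P^2 =
  P: [1/5, 4/5]
  Q: [1/5, 4/5]
P^3 =
  P: [1/5, 4/5]
  Q: [1/5, 4/5]
P^4 =
  P: [1/5, 4/5]
  Q: [1/5, 4/5]
P^5 =
  P: [1/5, 4/5]
  Q: [1/5, 4/5]

(P^5)[Q -> Q] = 4/5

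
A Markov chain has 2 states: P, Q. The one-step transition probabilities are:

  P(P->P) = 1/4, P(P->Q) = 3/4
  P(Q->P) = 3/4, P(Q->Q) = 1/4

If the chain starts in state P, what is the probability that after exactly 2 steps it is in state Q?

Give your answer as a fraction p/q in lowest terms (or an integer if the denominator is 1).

Answer: 3/8

Derivation:
Computing P^2 by repeated multiplication:
P^1 =
  P: [1/4, 3/4]
  Q: [3/4, 1/4]
P^2 =
  P: [5/8, 3/8]
  Q: [3/8, 5/8]

(P^2)[P -> Q] = 3/8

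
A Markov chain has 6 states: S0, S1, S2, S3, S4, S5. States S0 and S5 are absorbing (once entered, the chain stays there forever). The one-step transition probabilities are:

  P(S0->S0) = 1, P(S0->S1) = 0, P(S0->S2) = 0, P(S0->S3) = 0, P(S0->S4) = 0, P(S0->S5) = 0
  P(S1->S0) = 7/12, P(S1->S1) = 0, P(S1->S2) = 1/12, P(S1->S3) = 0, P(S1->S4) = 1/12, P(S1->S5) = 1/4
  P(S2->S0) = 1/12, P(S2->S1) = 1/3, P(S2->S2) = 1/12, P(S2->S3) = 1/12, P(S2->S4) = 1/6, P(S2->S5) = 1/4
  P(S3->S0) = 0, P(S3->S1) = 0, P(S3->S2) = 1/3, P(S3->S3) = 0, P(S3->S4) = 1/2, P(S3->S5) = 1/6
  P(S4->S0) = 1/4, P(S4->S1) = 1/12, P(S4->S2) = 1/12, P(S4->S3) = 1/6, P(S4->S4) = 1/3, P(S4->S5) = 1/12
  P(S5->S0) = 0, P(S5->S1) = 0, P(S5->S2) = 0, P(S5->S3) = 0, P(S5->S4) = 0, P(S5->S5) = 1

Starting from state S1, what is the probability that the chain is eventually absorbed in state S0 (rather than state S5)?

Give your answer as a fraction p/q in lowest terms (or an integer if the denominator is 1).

Answer: 3250/4789

Derivation:
Let a_i = P(absorbed in S0 | start in state i).
Boundary conditions: a_S0 = 1, a_S5 = 0.
For each transient state i, a_i = sum_j P(i->j) * a_j:
  a_S1 = 7/12*a_S0 + 0*a_S1 + 1/12*a_S2 + 0*a_S3 + 1/12*a_S4 + 1/4*a_S5
  a_S2 = 1/12*a_S0 + 1/3*a_S1 + 1/12*a_S2 + 1/12*a_S3 + 1/6*a_S4 + 1/4*a_S5
  a_S3 = 0*a_S0 + 0*a_S1 + 1/3*a_S2 + 0*a_S3 + 1/2*a_S4 + 1/6*a_S5
  a_S4 = 1/4*a_S0 + 1/12*a_S1 + 1/12*a_S2 + 1/6*a_S3 + 1/3*a_S4 + 1/12*a_S5

Substituting a_S0 = 1 and a_S5 = 0, rearrange to (I - Q) a = r where r[i] = P(i -> S0):
  [1, -1/12, 0, -1/12] . (a_S1, a_S2, a_S3, a_S4) = 7/12
  [-1/3, 11/12, -1/12, -1/6] . (a_S1, a_S2, a_S3, a_S4) = 1/12
  [0, -1/3, 1, -1/2] . (a_S1, a_S2, a_S3, a_S4) = 0
  [-1/12, -1/12, -1/6, 2/3] . (a_S1, a_S2, a_S3, a_S4) = 1/4

Solving yields:
  a_S1 = 3250/4789
  a_S2 = 2391/4789
  a_S3 = 2340/4789
  a_S4 = 3086/4789

Starting state is S1, so the absorption probability is a_S1 = 3250/4789.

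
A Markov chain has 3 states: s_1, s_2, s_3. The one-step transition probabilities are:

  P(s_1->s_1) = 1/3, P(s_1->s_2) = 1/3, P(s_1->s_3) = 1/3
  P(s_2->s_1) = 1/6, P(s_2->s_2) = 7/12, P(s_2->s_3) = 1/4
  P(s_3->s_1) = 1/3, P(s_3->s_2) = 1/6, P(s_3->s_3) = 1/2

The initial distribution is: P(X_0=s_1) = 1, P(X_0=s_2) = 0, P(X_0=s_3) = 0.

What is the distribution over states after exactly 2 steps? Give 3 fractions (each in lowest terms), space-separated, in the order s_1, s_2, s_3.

Answer: 5/18 13/36 13/36

Derivation:
Propagating the distribution step by step (d_{t+1} = d_t * P):
d_0 = (s_1=1, s_2=0, s_3=0)
  d_1[s_1] = 1*1/3 + 0*1/6 + 0*1/3 = 1/3
  d_1[s_2] = 1*1/3 + 0*7/12 + 0*1/6 = 1/3
  d_1[s_3] = 1*1/3 + 0*1/4 + 0*1/2 = 1/3
d_1 = (s_1=1/3, s_2=1/3, s_3=1/3)
  d_2[s_1] = 1/3*1/3 + 1/3*1/6 + 1/3*1/3 = 5/18
  d_2[s_2] = 1/3*1/3 + 1/3*7/12 + 1/3*1/6 = 13/36
  d_2[s_3] = 1/3*1/3 + 1/3*1/4 + 1/3*1/2 = 13/36
d_2 = (s_1=5/18, s_2=13/36, s_3=13/36)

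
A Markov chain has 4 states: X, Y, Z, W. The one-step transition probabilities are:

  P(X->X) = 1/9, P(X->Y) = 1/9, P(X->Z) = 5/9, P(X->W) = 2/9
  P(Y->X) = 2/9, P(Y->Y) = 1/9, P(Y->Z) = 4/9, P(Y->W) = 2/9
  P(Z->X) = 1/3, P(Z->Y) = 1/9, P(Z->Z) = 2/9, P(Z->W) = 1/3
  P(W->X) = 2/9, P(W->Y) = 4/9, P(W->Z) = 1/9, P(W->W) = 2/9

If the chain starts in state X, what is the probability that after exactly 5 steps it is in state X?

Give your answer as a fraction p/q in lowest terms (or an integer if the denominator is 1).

Answer: 13648/59049

Derivation:
Computing P^5 by repeated multiplication:
P^1 =
  X: [1/9, 1/9, 5/9, 2/9]
  Y: [2/9, 1/9, 4/9, 2/9]
  Z: [1/3, 1/9, 2/9, 1/3]
  W: [2/9, 4/9, 1/9, 2/9]
P^2 =
  X: [22/81, 5/27, 7/27, 23/81]
  Y: [20/81, 5/27, 8/27, 22/81]
  Z: [17/81, 2/9, 26/81, 20/81]
  W: [17/81, 5/27, 10/27, 19/81]
P^3 =
  X: [161/729, 50/243, 235/729, 61/243]
  Y: [166/729, 49/243, 230/729, 62/243]
  Z: [19/81, 47/243, 229/729, 188/729]
  W: [175/729, 46/243, 224/729, 64/243]
P^4 =
  X: [1532/6561, 142/729, 686/2187, 1693/6561]
  Y: [1522/6561, 143/729, 688/2187, 1688/6561]
  Z: [1516/6561, 431/2187, 2065/6561, 1687/6561]
  W: [1507/6561, 145/729, 689/2187, 1682/6561]
P^5 =
  X: [13648/59049, 3880/19683, 18581/59049, 5060/19683]
  Y: [13664/59049, 3875/19683, 18574/59049, 5062/19683]
  Z: [1519/6561, 3874/19683, 18569/59049, 15187/59049]
  W: [13682/59049, 3869/19683, 18571/59049, 5063/19683]

(P^5)[X -> X] = 13648/59049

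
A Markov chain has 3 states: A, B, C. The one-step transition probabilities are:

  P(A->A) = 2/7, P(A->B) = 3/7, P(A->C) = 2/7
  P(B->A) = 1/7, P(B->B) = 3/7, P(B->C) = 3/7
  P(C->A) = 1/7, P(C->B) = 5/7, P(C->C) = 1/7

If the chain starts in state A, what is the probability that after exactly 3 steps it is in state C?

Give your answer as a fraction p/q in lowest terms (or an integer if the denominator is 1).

Answer: 108/343

Derivation:
Computing P^3 by repeated multiplication:
P^1 =
  A: [2/7, 3/7, 2/7]
  B: [1/7, 3/7, 3/7]
  C: [1/7, 5/7, 1/7]
P^2 =
  A: [9/49, 25/49, 15/49]
  B: [8/49, 27/49, 2/7]
  C: [8/49, 23/49, 18/49]
P^3 =
  A: [58/343, 177/343, 108/343]
  B: [57/343, 25/49, 111/343]
  C: [57/343, 183/343, 103/343]

(P^3)[A -> C] = 108/343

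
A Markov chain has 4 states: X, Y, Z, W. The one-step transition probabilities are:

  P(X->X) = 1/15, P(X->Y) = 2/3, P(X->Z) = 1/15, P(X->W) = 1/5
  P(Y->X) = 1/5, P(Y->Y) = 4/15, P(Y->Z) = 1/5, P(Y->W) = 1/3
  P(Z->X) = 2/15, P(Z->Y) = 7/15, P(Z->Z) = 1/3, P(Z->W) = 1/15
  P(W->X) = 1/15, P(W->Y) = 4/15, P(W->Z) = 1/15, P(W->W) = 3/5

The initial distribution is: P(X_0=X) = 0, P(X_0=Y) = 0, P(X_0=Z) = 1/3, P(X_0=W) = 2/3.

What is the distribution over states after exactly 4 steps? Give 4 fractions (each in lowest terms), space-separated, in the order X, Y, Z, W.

Propagating the distribution step by step (d_{t+1} = d_t * P):
d_0 = (X=0, Y=0, Z=1/3, W=2/3)
  d_1[X] = 0*1/15 + 0*1/5 + 1/3*2/15 + 2/3*1/15 = 4/45
  d_1[Y] = 0*2/3 + 0*4/15 + 1/3*7/15 + 2/3*4/15 = 1/3
  d_1[Z] = 0*1/15 + 0*1/5 + 1/3*1/3 + 2/3*1/15 = 7/45
  d_1[W] = 0*1/5 + 0*1/3 + 1/3*1/15 + 2/3*3/5 = 19/45
d_1 = (X=4/45, Y=1/3, Z=7/45, W=19/45)
  d_2[X] = 4/45*1/15 + 1/3*1/5 + 7/45*2/15 + 19/45*1/15 = 82/675
  d_2[Y] = 4/45*2/3 + 1/3*4/15 + 7/45*7/15 + 19/45*4/15 = 1/3
  d_2[Z] = 4/45*1/15 + 1/3*1/5 + 7/45*1/3 + 19/45*1/15 = 103/675
  d_2[W] = 4/45*1/5 + 1/3*1/3 + 7/45*1/15 + 19/45*3/5 = 53/135
d_2 = (X=82/675, Y=1/3, Z=103/675, W=53/135)
  d_3[X] = 82/675*1/15 + 1/3*1/5 + 103/675*2/15 + 53/135*1/15 = 1228/10125
  d_3[Y] = 82/675*2/3 + 1/3*4/15 + 103/675*7/15 + 53/135*4/15 = 389/1125
  d_3[Z] = 82/675*1/15 + 1/3*1/5 + 103/675*1/3 + 53/135*1/15 = 1537/10125
  d_3[W] = 82/675*1/5 + 1/3*1/3 + 103/675*1/15 + 53/135*3/5 = 3859/10125
d_3 = (X=1228/10125, Y=389/1125, Z=1537/10125, W=3859/10125)
  d_4[X] = 1228/10125*1/15 + 389/1125*1/5 + 1537/10125*2/15 + 3859/10125*1/15 = 18664/151875
  d_4[Y] = 1228/10125*2/3 + 389/1125*4/15 + 1537/10125*7/15 + 3859/10125*4/15 = 5831/16875
  d_4[Z] = 1228/10125*1/15 + 389/1125*1/5 + 1537/10125*1/3 + 3859/10125*1/15 = 931/6075
  d_4[W] = 1228/10125*1/5 + 389/1125*1/3 + 1537/10125*1/15 + 3859/10125*3/5 = 57457/151875
d_4 = (X=18664/151875, Y=5831/16875, Z=931/6075, W=57457/151875)

Answer: 18664/151875 5831/16875 931/6075 57457/151875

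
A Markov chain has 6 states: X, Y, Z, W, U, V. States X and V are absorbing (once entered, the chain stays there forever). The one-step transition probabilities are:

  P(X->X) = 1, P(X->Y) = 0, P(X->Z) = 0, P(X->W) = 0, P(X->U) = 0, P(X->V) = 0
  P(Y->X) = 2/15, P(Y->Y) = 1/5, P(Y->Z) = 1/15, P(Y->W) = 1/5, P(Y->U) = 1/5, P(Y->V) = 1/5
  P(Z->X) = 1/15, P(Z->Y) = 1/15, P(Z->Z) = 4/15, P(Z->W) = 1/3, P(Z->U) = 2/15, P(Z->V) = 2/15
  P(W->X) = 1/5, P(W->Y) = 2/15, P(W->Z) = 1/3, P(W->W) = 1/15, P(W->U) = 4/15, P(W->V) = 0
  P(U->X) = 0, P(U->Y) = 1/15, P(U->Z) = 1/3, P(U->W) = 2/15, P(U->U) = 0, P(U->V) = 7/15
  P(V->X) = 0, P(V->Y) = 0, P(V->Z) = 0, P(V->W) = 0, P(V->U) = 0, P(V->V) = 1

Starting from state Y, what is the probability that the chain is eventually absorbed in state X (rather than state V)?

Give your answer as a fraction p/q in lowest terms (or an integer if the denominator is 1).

Let a_i = P(absorbed in X | start in state i).
Boundary conditions: a_X = 1, a_V = 0.
For each transient state i, a_i = sum_j P(i->j) * a_j:
  a_Y = 2/15*a_X + 1/5*a_Y + 1/15*a_Z + 1/5*a_W + 1/5*a_U + 1/5*a_V
  a_Z = 1/15*a_X + 1/15*a_Y + 4/15*a_Z + 1/3*a_W + 2/15*a_U + 2/15*a_V
  a_W = 1/5*a_X + 2/15*a_Y + 1/3*a_Z + 1/15*a_W + 4/15*a_U + 0*a_V
  a_U = 0*a_X + 1/15*a_Y + 1/3*a_Z + 2/15*a_W + 0*a_U + 7/15*a_V

Substituting a_X = 1 and a_V = 0, rearrange to (I - Q) a = r where r[i] = P(i -> X):
  [4/5, -1/15, -1/5, -1/5] . (a_Y, a_Z, a_W, a_U) = 2/15
  [-1/15, 11/15, -1/3, -2/15] . (a_Y, a_Z, a_W, a_U) = 1/15
  [-2/15, -1/3, 14/15, -4/15] . (a_Y, a_Z, a_W, a_U) = 1/5
  [-1/15, -1/3, -2/15, 1] . (a_Y, a_Z, a_W, a_U) = 0

Solving yields:
  a_Y = 2978/8175
  a_Z = 1009/2725
  a_W = 3746/8175
  a_U = 569/2725

Starting state is Y, so the absorption probability is a_Y = 2978/8175.

Answer: 2978/8175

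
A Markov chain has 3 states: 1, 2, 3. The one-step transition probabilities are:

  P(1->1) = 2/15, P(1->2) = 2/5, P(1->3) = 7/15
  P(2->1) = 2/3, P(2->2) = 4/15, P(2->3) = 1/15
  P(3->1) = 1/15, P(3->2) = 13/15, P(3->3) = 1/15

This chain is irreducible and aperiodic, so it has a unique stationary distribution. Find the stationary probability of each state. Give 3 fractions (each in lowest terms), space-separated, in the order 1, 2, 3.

Answer: 47/133 25/57 83/399

Derivation:
The stationary distribution satisfies pi = pi * P, i.e.:
  pi_1 = 2/15*pi_1 + 2/3*pi_2 + 1/15*pi_3
  pi_2 = 2/5*pi_1 + 4/15*pi_2 + 13/15*pi_3
  pi_3 = 7/15*pi_1 + 1/15*pi_2 + 1/15*pi_3
with normalization: pi_1 + pi_2 + pi_3 = 1.

Using the first 2 balance equations plus normalization, the linear system A*pi = b is:
  [-13/15, 2/3, 1/15] . pi = 0
  [2/5, -11/15, 13/15] . pi = 0
  [1, 1, 1] . pi = 1

Solving yields:
  pi_1 = 47/133
  pi_2 = 25/57
  pi_3 = 83/399

Verification (pi * P):
  47/133*2/15 + 25/57*2/3 + 83/399*1/15 = 47/133 = pi_1  (ok)
  47/133*2/5 + 25/57*4/15 + 83/399*13/15 = 25/57 = pi_2  (ok)
  47/133*7/15 + 25/57*1/15 + 83/399*1/15 = 83/399 = pi_3  (ok)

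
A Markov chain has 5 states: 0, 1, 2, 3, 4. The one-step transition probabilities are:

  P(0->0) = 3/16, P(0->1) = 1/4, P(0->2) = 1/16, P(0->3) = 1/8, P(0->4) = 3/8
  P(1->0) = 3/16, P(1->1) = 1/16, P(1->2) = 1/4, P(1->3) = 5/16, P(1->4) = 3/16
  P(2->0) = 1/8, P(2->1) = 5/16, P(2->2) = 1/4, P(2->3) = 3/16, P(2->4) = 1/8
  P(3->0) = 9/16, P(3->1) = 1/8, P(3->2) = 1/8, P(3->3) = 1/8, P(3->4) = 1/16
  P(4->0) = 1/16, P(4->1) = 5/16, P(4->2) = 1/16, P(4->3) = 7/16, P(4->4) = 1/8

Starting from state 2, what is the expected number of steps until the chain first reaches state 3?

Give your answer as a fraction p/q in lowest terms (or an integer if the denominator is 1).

Let h_i = expected steps to first reach 3 from state i.
Boundary: h_3 = 0.
First-step equations for the other states:
  h_0 = 1 + 3/16*h_0 + 1/4*h_1 + 1/16*h_2 + 1/8*h_3 + 3/8*h_4
  h_1 = 1 + 3/16*h_0 + 1/16*h_1 + 1/4*h_2 + 5/16*h_3 + 3/16*h_4
  h_2 = 1 + 1/8*h_0 + 5/16*h_1 + 1/4*h_2 + 3/16*h_3 + 1/8*h_4
  h_4 = 1 + 1/16*h_0 + 5/16*h_1 + 1/16*h_2 + 7/16*h_3 + 1/8*h_4

Substituting h_3 = 0 and rearranging gives the linear system (I - Q) h = 1:
  [13/16, -1/4, -1/16, -3/8] . (h_0, h_1, h_2, h_4) = 1
  [-3/16, 15/16, -1/4, -3/16] . (h_0, h_1, h_2, h_4) = 1
  [-1/8, -5/16, 3/4, -1/8] . (h_0, h_1, h_2, h_4) = 1
  [-1/16, -5/16, -1/16, 7/8] . (h_0, h_1, h_2, h_4) = 1

Solving yields:
  h_0 = 39448/9905
  h_1 = 34768/9905
  h_2 = 7832/1981
  h_4 = 29352/9905

Starting state is 2, so the expected hitting time is h_2 = 7832/1981.

Answer: 7832/1981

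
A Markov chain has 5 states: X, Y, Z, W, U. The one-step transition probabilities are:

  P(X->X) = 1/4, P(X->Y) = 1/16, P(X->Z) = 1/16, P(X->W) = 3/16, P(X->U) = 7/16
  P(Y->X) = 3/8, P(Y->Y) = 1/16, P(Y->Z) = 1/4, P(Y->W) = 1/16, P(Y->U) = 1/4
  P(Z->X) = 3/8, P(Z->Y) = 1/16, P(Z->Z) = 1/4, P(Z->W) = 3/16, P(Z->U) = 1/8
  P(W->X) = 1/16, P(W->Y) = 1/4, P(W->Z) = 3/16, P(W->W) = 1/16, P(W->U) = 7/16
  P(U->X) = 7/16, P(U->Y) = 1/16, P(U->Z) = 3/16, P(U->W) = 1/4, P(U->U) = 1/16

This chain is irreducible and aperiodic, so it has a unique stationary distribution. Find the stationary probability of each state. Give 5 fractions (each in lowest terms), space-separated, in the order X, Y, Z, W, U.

Answer: 1876/6239 590/6239 61/367 1067/6239 1669/6239

Derivation:
The stationary distribution satisfies pi = pi * P, i.e.:
  pi_X = 1/4*pi_X + 3/8*pi_Y + 3/8*pi_Z + 1/16*pi_W + 7/16*pi_U
  pi_Y = 1/16*pi_X + 1/16*pi_Y + 1/16*pi_Z + 1/4*pi_W + 1/16*pi_U
  pi_Z = 1/16*pi_X + 1/4*pi_Y + 1/4*pi_Z + 3/16*pi_W + 3/16*pi_U
  pi_W = 3/16*pi_X + 1/16*pi_Y + 3/16*pi_Z + 1/16*pi_W + 1/4*pi_U
  pi_U = 7/16*pi_X + 1/4*pi_Y + 1/8*pi_Z + 7/16*pi_W + 1/16*pi_U
with normalization: pi_X + pi_Y + pi_Z + pi_W + pi_U = 1.

Using the first 4 balance equations plus normalization, the linear system A*pi = b is:
  [-3/4, 3/8, 3/8, 1/16, 7/16] . pi = 0
  [1/16, -15/16, 1/16, 1/4, 1/16] . pi = 0
  [1/16, 1/4, -3/4, 3/16, 3/16] . pi = 0
  [3/16, 1/16, 3/16, -15/16, 1/4] . pi = 0
  [1, 1, 1, 1, 1] . pi = 1

Solving yields:
  pi_X = 1876/6239
  pi_Y = 590/6239
  pi_Z = 61/367
  pi_W = 1067/6239
  pi_U = 1669/6239

Verification (pi * P):
  1876/6239*1/4 + 590/6239*3/8 + 61/367*3/8 + 1067/6239*1/16 + 1669/6239*7/16 = 1876/6239 = pi_X  (ok)
  1876/6239*1/16 + 590/6239*1/16 + 61/367*1/16 + 1067/6239*1/4 + 1669/6239*1/16 = 590/6239 = pi_Y  (ok)
  1876/6239*1/16 + 590/6239*1/4 + 61/367*1/4 + 1067/6239*3/16 + 1669/6239*3/16 = 61/367 = pi_Z  (ok)
  1876/6239*3/16 + 590/6239*1/16 + 61/367*3/16 + 1067/6239*1/16 + 1669/6239*1/4 = 1067/6239 = pi_W  (ok)
  1876/6239*7/16 + 590/6239*1/4 + 61/367*1/8 + 1067/6239*7/16 + 1669/6239*1/16 = 1669/6239 = pi_U  (ok)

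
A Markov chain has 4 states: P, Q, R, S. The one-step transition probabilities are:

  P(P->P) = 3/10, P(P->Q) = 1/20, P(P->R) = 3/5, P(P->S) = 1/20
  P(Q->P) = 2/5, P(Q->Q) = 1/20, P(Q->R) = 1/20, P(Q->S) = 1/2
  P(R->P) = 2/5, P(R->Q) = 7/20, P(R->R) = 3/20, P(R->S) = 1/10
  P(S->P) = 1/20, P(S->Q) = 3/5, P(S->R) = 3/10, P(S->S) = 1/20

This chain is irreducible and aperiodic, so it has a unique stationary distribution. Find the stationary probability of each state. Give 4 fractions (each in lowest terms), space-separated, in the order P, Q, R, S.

Answer: 1646/5307 2441/10614 3097/10614 892/5307

Derivation:
The stationary distribution satisfies pi = pi * P, i.e.:
  pi_P = 3/10*pi_P + 2/5*pi_Q + 2/5*pi_R + 1/20*pi_S
  pi_Q = 1/20*pi_P + 1/20*pi_Q + 7/20*pi_R + 3/5*pi_S
  pi_R = 3/5*pi_P + 1/20*pi_Q + 3/20*pi_R + 3/10*pi_S
  pi_S = 1/20*pi_P + 1/2*pi_Q + 1/10*pi_R + 1/20*pi_S
with normalization: pi_P + pi_Q + pi_R + pi_S = 1.

Using the first 3 balance equations plus normalization, the linear system A*pi = b is:
  [-7/10, 2/5, 2/5, 1/20] . pi = 0
  [1/20, -19/20, 7/20, 3/5] . pi = 0
  [3/5, 1/20, -17/20, 3/10] . pi = 0
  [1, 1, 1, 1] . pi = 1

Solving yields:
  pi_P = 1646/5307
  pi_Q = 2441/10614
  pi_R = 3097/10614
  pi_S = 892/5307

Verification (pi * P):
  1646/5307*3/10 + 2441/10614*2/5 + 3097/10614*2/5 + 892/5307*1/20 = 1646/5307 = pi_P  (ok)
  1646/5307*1/20 + 2441/10614*1/20 + 3097/10614*7/20 + 892/5307*3/5 = 2441/10614 = pi_Q  (ok)
  1646/5307*3/5 + 2441/10614*1/20 + 3097/10614*3/20 + 892/5307*3/10 = 3097/10614 = pi_R  (ok)
  1646/5307*1/20 + 2441/10614*1/2 + 3097/10614*1/10 + 892/5307*1/20 = 892/5307 = pi_S  (ok)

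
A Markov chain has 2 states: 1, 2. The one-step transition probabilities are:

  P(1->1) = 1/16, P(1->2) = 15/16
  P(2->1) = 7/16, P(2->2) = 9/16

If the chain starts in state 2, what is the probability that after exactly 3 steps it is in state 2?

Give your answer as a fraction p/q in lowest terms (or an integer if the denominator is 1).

Answer: 681/1024

Derivation:
Computing P^3 by repeated multiplication:
P^1 =
  1: [1/16, 15/16]
  2: [7/16, 9/16]
P^2 =
  1: [53/128, 75/128]
  2: [35/128, 93/128]
P^3 =
  1: [289/1024, 735/1024]
  2: [343/1024, 681/1024]

(P^3)[2 -> 2] = 681/1024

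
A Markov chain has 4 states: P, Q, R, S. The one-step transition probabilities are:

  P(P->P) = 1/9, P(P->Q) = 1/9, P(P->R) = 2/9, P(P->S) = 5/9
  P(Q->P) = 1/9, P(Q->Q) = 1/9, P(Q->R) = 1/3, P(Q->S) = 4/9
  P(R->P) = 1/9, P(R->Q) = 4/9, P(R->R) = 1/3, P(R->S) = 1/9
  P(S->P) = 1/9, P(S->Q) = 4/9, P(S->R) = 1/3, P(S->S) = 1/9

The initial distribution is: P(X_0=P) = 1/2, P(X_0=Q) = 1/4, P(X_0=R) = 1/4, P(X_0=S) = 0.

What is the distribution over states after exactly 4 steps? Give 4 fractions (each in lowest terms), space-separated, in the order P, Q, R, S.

Propagating the distribution step by step (d_{t+1} = d_t * P):
d_0 = (P=1/2, Q=1/4, R=1/4, S=0)
  d_1[P] = 1/2*1/9 + 1/4*1/9 + 1/4*1/9 + 0*1/9 = 1/9
  d_1[Q] = 1/2*1/9 + 1/4*1/9 + 1/4*4/9 + 0*4/9 = 7/36
  d_1[R] = 1/2*2/9 + 1/4*1/3 + 1/4*1/3 + 0*1/3 = 5/18
  d_1[S] = 1/2*5/9 + 1/4*4/9 + 1/4*1/9 + 0*1/9 = 5/12
d_1 = (P=1/9, Q=7/36, R=5/18, S=5/12)
  d_2[P] = 1/9*1/9 + 7/36*1/9 + 5/18*1/9 + 5/12*1/9 = 1/9
  d_2[Q] = 1/9*1/9 + 7/36*1/9 + 5/18*4/9 + 5/12*4/9 = 37/108
  d_2[R] = 1/9*2/9 + 7/36*1/3 + 5/18*1/3 + 5/12*1/3 = 26/81
  d_2[S] = 1/9*5/9 + 7/36*4/9 + 5/18*1/9 + 5/12*1/9 = 73/324
d_2 = (P=1/9, Q=37/108, R=26/81, S=73/324)
  d_3[P] = 1/9*1/9 + 37/108*1/9 + 26/81*1/9 + 73/324*1/9 = 1/9
  d_3[Q] = 1/9*1/9 + 37/108*1/9 + 26/81*4/9 + 73/324*4/9 = 95/324
  d_3[R] = 1/9*2/9 + 37/108*1/3 + 26/81*1/3 + 73/324*1/3 = 26/81
  d_3[S] = 1/9*5/9 + 37/108*4/9 + 26/81*1/9 + 73/324*1/9 = 89/324
d_3 = (P=1/9, Q=95/324, R=26/81, S=89/324)
  d_4[P] = 1/9*1/9 + 95/324*1/9 + 26/81*1/9 + 89/324*1/9 = 1/9
  d_4[Q] = 1/9*1/9 + 95/324*1/9 + 26/81*4/9 + 89/324*4/9 = 301/972
  d_4[R] = 1/9*2/9 + 95/324*1/3 + 26/81*1/3 + 89/324*1/3 = 26/81
  d_4[S] = 1/9*5/9 + 95/324*4/9 + 26/81*1/9 + 89/324*1/9 = 251/972
d_4 = (P=1/9, Q=301/972, R=26/81, S=251/972)

Answer: 1/9 301/972 26/81 251/972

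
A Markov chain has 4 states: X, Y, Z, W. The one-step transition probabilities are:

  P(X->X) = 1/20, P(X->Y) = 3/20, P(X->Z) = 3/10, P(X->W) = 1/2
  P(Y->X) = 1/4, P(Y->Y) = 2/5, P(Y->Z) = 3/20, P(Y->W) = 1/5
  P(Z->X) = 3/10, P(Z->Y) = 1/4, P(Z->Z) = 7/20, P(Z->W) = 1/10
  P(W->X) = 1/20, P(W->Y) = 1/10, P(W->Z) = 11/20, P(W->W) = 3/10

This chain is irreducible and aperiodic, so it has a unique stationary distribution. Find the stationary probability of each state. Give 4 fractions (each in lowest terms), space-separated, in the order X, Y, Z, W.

The stationary distribution satisfies pi = pi * P, i.e.:
  pi_X = 1/20*pi_X + 1/4*pi_Y + 3/10*pi_Z + 1/20*pi_W
  pi_Y = 3/20*pi_X + 2/5*pi_Y + 1/4*pi_Z + 1/10*pi_W
  pi_Z = 3/10*pi_X + 3/20*pi_Y + 7/20*pi_Z + 11/20*pi_W
  pi_W = 1/2*pi_X + 1/5*pi_Y + 1/10*pi_Z + 3/10*pi_W
with normalization: pi_X + pi_Y + pi_Z + pi_W = 1.

Using the first 3 balance equations plus normalization, the linear system A*pi = b is:
  [-19/20, 1/4, 3/10, 1/20] . pi = 0
  [3/20, -3/5, 1/4, 1/10] . pi = 0
  [3/10, 3/20, -13/20, 11/20] . pi = 0
  [1, 1, 1, 1] . pi = 1

Solving yields:
  pi_X = 229/1259
  pi_Y = 289/1259
  pi_Z = 433/1259
  pi_W = 308/1259

Verification (pi * P):
  229/1259*1/20 + 289/1259*1/4 + 433/1259*3/10 + 308/1259*1/20 = 229/1259 = pi_X  (ok)
  229/1259*3/20 + 289/1259*2/5 + 433/1259*1/4 + 308/1259*1/10 = 289/1259 = pi_Y  (ok)
  229/1259*3/10 + 289/1259*3/20 + 433/1259*7/20 + 308/1259*11/20 = 433/1259 = pi_Z  (ok)
  229/1259*1/2 + 289/1259*1/5 + 433/1259*1/10 + 308/1259*3/10 = 308/1259 = pi_W  (ok)

Answer: 229/1259 289/1259 433/1259 308/1259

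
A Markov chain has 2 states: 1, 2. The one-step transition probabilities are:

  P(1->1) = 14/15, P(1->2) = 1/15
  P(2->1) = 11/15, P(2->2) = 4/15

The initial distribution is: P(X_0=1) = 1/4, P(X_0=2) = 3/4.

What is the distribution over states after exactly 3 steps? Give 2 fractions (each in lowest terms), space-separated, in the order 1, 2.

Answer: 1367/1500 133/1500

Derivation:
Propagating the distribution step by step (d_{t+1} = d_t * P):
d_0 = (1=1/4, 2=3/4)
  d_1[1] = 1/4*14/15 + 3/4*11/15 = 47/60
  d_1[2] = 1/4*1/15 + 3/4*4/15 = 13/60
d_1 = (1=47/60, 2=13/60)
  d_2[1] = 47/60*14/15 + 13/60*11/15 = 89/100
  d_2[2] = 47/60*1/15 + 13/60*4/15 = 11/100
d_2 = (1=89/100, 2=11/100)
  d_3[1] = 89/100*14/15 + 11/100*11/15 = 1367/1500
  d_3[2] = 89/100*1/15 + 11/100*4/15 = 133/1500
d_3 = (1=1367/1500, 2=133/1500)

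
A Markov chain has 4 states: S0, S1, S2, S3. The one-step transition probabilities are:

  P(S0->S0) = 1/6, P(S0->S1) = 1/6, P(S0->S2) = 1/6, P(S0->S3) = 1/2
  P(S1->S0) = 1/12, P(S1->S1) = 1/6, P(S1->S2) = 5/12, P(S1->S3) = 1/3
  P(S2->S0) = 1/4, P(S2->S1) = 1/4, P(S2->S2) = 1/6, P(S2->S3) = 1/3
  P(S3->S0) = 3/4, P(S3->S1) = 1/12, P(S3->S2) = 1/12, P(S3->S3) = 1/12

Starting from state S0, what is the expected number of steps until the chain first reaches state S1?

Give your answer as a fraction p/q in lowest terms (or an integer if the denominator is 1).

Let h_i = expected steps to first reach S1 from state i.
Boundary: h_S1 = 0.
First-step equations for the other states:
  h_S0 = 1 + 1/6*h_S0 + 1/6*h_S1 + 1/6*h_S2 + 1/2*h_S3
  h_S2 = 1 + 1/4*h_S0 + 1/4*h_S1 + 1/6*h_S2 + 1/3*h_S3
  h_S3 = 1 + 3/4*h_S0 + 1/12*h_S1 + 1/12*h_S2 + 1/12*h_S3

Substituting h_S1 = 0 and rearranging gives the linear system (I - Q) h = 1:
  [5/6, -1/6, -1/2] . (h_S0, h_S2, h_S3) = 1
  [-1/4, 5/6, -1/3] . (h_S0, h_S2, h_S3) = 1
  [-3/4, -1/12, 11/12] . (h_S0, h_S2, h_S3) = 1

Solving yields:
  h_S0 = 606/91
  h_S2 = 549/91
  h_S3 = 645/91

Starting state is S0, so the expected hitting time is h_S0 = 606/91.

Answer: 606/91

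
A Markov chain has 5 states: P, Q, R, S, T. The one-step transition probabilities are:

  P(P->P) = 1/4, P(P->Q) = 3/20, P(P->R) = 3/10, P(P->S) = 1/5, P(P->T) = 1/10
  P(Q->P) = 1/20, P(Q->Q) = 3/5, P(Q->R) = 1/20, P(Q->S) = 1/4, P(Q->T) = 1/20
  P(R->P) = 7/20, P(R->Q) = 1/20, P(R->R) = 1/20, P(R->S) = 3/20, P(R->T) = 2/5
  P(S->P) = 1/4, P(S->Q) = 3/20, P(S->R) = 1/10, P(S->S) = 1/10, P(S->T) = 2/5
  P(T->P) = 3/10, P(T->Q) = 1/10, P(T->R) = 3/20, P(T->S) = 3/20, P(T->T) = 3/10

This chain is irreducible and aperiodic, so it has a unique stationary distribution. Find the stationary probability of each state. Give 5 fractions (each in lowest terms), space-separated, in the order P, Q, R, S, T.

The stationary distribution satisfies pi = pi * P, i.e.:
  pi_P = 1/4*pi_P + 1/20*pi_Q + 7/20*pi_R + 1/4*pi_S + 3/10*pi_T
  pi_Q = 3/20*pi_P + 3/5*pi_Q + 1/20*pi_R + 3/20*pi_S + 1/10*pi_T
  pi_R = 3/10*pi_P + 1/20*pi_Q + 1/20*pi_R + 1/10*pi_S + 3/20*pi_T
  pi_S = 1/5*pi_P + 1/4*pi_Q + 3/20*pi_R + 1/10*pi_S + 3/20*pi_T
  pi_T = 1/10*pi_P + 1/20*pi_Q + 2/5*pi_R + 2/5*pi_S + 3/10*pi_T
with normalization: pi_P + pi_Q + pi_R + pi_S + pi_T = 1.

Using the first 4 balance equations plus normalization, the linear system A*pi = b is:
  [-3/4, 1/20, 7/20, 1/4, 3/10] . pi = 0
  [3/20, -2/5, 1/20, 3/20, 1/10] . pi = 0
  [3/10, 1/20, -19/20, 1/10, 3/20] . pi = 0
  [1/5, 1/4, 3/20, -9/10, 3/20] . pi = 0
  [1, 1, 1, 1, 1] . pi = 1

Solving yields:
  pi_P = 11153/48485
  pi_Q = 10988/48485
  pi_R = 6747/48485
  pi_S = 8504/48485
  pi_T = 11093/48485

Verification (pi * P):
  11153/48485*1/4 + 10988/48485*1/20 + 6747/48485*7/20 + 8504/48485*1/4 + 11093/48485*3/10 = 11153/48485 = pi_P  (ok)
  11153/48485*3/20 + 10988/48485*3/5 + 6747/48485*1/20 + 8504/48485*3/20 + 11093/48485*1/10 = 10988/48485 = pi_Q  (ok)
  11153/48485*3/10 + 10988/48485*1/20 + 6747/48485*1/20 + 8504/48485*1/10 + 11093/48485*3/20 = 6747/48485 = pi_R  (ok)
  11153/48485*1/5 + 10988/48485*1/4 + 6747/48485*3/20 + 8504/48485*1/10 + 11093/48485*3/20 = 8504/48485 = pi_S  (ok)
  11153/48485*1/10 + 10988/48485*1/20 + 6747/48485*2/5 + 8504/48485*2/5 + 11093/48485*3/10 = 11093/48485 = pi_T  (ok)

Answer: 11153/48485 10988/48485 6747/48485 8504/48485 11093/48485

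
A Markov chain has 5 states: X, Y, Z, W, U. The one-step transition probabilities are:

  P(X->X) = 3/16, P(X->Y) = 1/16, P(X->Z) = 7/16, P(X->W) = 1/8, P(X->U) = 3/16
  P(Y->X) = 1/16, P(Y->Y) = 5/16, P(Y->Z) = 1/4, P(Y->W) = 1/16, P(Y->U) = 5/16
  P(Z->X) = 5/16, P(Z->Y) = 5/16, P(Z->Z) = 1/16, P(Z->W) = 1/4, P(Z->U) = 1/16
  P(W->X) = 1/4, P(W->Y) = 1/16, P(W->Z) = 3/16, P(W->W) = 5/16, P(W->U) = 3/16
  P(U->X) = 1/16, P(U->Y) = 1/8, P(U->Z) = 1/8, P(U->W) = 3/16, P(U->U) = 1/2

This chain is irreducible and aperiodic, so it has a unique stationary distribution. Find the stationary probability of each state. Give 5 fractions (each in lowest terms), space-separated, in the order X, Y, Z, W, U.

Answer: 3268/19293 1106/6431 3839/19293 3701/19293 5167/19293

Derivation:
The stationary distribution satisfies pi = pi * P, i.e.:
  pi_X = 3/16*pi_X + 1/16*pi_Y + 5/16*pi_Z + 1/4*pi_W + 1/16*pi_U
  pi_Y = 1/16*pi_X + 5/16*pi_Y + 5/16*pi_Z + 1/16*pi_W + 1/8*pi_U
  pi_Z = 7/16*pi_X + 1/4*pi_Y + 1/16*pi_Z + 3/16*pi_W + 1/8*pi_U
  pi_W = 1/8*pi_X + 1/16*pi_Y + 1/4*pi_Z + 5/16*pi_W + 3/16*pi_U
  pi_U = 3/16*pi_X + 5/16*pi_Y + 1/16*pi_Z + 3/16*pi_W + 1/2*pi_U
with normalization: pi_X + pi_Y + pi_Z + pi_W + pi_U = 1.

Using the first 4 balance equations plus normalization, the linear system A*pi = b is:
  [-13/16, 1/16, 5/16, 1/4, 1/16] . pi = 0
  [1/16, -11/16, 5/16, 1/16, 1/8] . pi = 0
  [7/16, 1/4, -15/16, 3/16, 1/8] . pi = 0
  [1/8, 1/16, 1/4, -11/16, 3/16] . pi = 0
  [1, 1, 1, 1, 1] . pi = 1

Solving yields:
  pi_X = 3268/19293
  pi_Y = 1106/6431
  pi_Z = 3839/19293
  pi_W = 3701/19293
  pi_U = 5167/19293

Verification (pi * P):
  3268/19293*3/16 + 1106/6431*1/16 + 3839/19293*5/16 + 3701/19293*1/4 + 5167/19293*1/16 = 3268/19293 = pi_X  (ok)
  3268/19293*1/16 + 1106/6431*5/16 + 3839/19293*5/16 + 3701/19293*1/16 + 5167/19293*1/8 = 1106/6431 = pi_Y  (ok)
  3268/19293*7/16 + 1106/6431*1/4 + 3839/19293*1/16 + 3701/19293*3/16 + 5167/19293*1/8 = 3839/19293 = pi_Z  (ok)
  3268/19293*1/8 + 1106/6431*1/16 + 3839/19293*1/4 + 3701/19293*5/16 + 5167/19293*3/16 = 3701/19293 = pi_W  (ok)
  3268/19293*3/16 + 1106/6431*5/16 + 3839/19293*1/16 + 3701/19293*3/16 + 5167/19293*1/2 = 5167/19293 = pi_U  (ok)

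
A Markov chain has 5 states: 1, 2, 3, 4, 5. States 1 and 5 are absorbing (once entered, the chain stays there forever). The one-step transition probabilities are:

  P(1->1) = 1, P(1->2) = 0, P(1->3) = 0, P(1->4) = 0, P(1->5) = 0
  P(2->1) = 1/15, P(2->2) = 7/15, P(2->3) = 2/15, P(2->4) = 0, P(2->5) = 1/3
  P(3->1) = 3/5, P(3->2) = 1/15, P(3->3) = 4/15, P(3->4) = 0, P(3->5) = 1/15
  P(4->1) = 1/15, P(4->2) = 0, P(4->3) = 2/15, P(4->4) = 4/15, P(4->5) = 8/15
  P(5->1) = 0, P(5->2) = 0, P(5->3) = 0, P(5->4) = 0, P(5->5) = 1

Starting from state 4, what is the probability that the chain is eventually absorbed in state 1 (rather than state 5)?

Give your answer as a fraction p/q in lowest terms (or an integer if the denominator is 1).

Answer: 116/473

Derivation:
Let a_i = P(absorbed in 1 | start in state i).
Boundary conditions: a_1 = 1, a_5 = 0.
For each transient state i, a_i = sum_j P(i->j) * a_j:
  a_2 = 1/15*a_1 + 7/15*a_2 + 2/15*a_3 + 0*a_4 + 1/3*a_5
  a_3 = 3/5*a_1 + 1/15*a_2 + 4/15*a_3 + 0*a_4 + 1/15*a_5
  a_4 = 1/15*a_1 + 0*a_2 + 2/15*a_3 + 4/15*a_4 + 8/15*a_5

Substituting a_1 = 1 and a_5 = 0, rearrange to (I - Q) a = r where r[i] = P(i -> 1):
  [8/15, -2/15, 0] . (a_2, a_3, a_4) = 1/15
  [-1/15, 11/15, 0] . (a_2, a_3, a_4) = 3/5
  [0, -2/15, 11/15] . (a_2, a_3, a_4) = 1/15

Solving yields:
  a_2 = 29/86
  a_3 = 73/86
  a_4 = 116/473

Starting state is 4, so the absorption probability is a_4 = 116/473.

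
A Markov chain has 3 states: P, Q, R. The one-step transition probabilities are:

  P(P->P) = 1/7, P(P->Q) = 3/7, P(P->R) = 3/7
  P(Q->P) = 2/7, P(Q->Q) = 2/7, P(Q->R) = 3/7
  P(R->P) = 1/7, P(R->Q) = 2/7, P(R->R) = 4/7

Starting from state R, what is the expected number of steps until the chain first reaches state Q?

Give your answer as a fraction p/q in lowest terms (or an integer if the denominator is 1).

Answer: 49/15

Derivation:
Let h_i = expected steps to first reach Q from state i.
Boundary: h_Q = 0.
First-step equations for the other states:
  h_P = 1 + 1/7*h_P + 3/7*h_Q + 3/7*h_R
  h_R = 1 + 1/7*h_P + 2/7*h_Q + 4/7*h_R

Substituting h_Q = 0 and rearranging gives the linear system (I - Q) h = 1:
  [6/7, -3/7] . (h_P, h_R) = 1
  [-1/7, 3/7] . (h_P, h_R) = 1

Solving yields:
  h_P = 14/5
  h_R = 49/15

Starting state is R, so the expected hitting time is h_R = 49/15.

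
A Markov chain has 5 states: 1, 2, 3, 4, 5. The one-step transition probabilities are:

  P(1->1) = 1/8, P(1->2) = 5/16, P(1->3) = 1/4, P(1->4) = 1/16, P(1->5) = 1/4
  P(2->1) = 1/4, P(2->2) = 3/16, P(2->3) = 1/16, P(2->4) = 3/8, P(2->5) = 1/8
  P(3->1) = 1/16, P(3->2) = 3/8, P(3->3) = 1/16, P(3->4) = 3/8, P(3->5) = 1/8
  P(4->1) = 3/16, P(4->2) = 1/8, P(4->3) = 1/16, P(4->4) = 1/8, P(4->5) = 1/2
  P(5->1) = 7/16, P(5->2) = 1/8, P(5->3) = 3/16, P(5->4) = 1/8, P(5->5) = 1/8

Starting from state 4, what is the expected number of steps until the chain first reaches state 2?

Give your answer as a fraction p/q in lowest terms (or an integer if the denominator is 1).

Answer: 829/168

Derivation:
Let h_i = expected steps to first reach 2 from state i.
Boundary: h_2 = 0.
First-step equations for the other states:
  h_1 = 1 + 1/8*h_1 + 5/16*h_2 + 1/4*h_3 + 1/16*h_4 + 1/4*h_5
  h_3 = 1 + 1/16*h_1 + 3/8*h_2 + 1/16*h_3 + 3/8*h_4 + 1/8*h_5
  h_4 = 1 + 3/16*h_1 + 1/8*h_2 + 1/16*h_3 + 1/8*h_4 + 1/2*h_5
  h_5 = 1 + 7/16*h_1 + 1/8*h_2 + 3/16*h_3 + 1/8*h_4 + 1/8*h_5

Substituting h_2 = 0 and rearranging gives the linear system (I - Q) h = 1:
  [7/8, -1/4, -1/16, -1/4] . (h_1, h_3, h_4, h_5) = 1
  [-1/16, 15/16, -3/8, -1/8] . (h_1, h_3, h_4, h_5) = 1
  [-3/16, -1/16, 7/8, -1/2] . (h_1, h_3, h_4, h_5) = 1
  [-7/16, -3/16, -1/8, 7/8] . (h_1, h_3, h_4, h_5) = 1

Solving yields:
  h_1 = 1327/336
  h_3 = 1319/336
  h_4 = 829/168
  h_5 = 1567/336

Starting state is 4, so the expected hitting time is h_4 = 829/168.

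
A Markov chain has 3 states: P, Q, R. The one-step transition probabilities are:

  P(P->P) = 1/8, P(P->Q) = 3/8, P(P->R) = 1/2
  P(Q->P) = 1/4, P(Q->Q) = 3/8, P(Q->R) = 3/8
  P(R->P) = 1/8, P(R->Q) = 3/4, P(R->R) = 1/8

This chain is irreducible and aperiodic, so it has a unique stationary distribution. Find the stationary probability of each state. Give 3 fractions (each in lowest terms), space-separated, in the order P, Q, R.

The stationary distribution satisfies pi = pi * P, i.e.:
  pi_P = 1/8*pi_P + 1/4*pi_Q + 1/8*pi_R
  pi_Q = 3/8*pi_P + 3/8*pi_Q + 3/4*pi_R
  pi_R = 1/2*pi_P + 3/8*pi_Q + 1/8*pi_R
with normalization: pi_P + pi_Q + pi_R = 1.

Using the first 2 balance equations plus normalization, the linear system A*pi = b is:
  [-7/8, 1/4, 1/8] . pi = 0
  [3/8, -5/8, 3/4] . pi = 0
  [1, 1, 1] . pi = 1

Solving yields:
  pi_P = 17/91
  pi_Q = 45/91
  pi_R = 29/91

Verification (pi * P):
  17/91*1/8 + 45/91*1/4 + 29/91*1/8 = 17/91 = pi_P  (ok)
  17/91*3/8 + 45/91*3/8 + 29/91*3/4 = 45/91 = pi_Q  (ok)
  17/91*1/2 + 45/91*3/8 + 29/91*1/8 = 29/91 = pi_R  (ok)

Answer: 17/91 45/91 29/91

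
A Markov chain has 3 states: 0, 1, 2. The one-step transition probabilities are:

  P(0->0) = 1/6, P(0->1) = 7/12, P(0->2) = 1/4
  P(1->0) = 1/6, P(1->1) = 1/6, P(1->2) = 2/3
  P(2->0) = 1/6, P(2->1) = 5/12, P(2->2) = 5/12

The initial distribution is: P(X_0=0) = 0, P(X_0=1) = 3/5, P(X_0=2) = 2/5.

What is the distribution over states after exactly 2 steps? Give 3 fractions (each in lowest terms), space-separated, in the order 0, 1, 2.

Propagating the distribution step by step (d_{t+1} = d_t * P):
d_0 = (0=0, 1=3/5, 2=2/5)
  d_1[0] = 0*1/6 + 3/5*1/6 + 2/5*1/6 = 1/6
  d_1[1] = 0*7/12 + 3/5*1/6 + 2/5*5/12 = 4/15
  d_1[2] = 0*1/4 + 3/5*2/3 + 2/5*5/12 = 17/30
d_1 = (0=1/6, 1=4/15, 2=17/30)
  d_2[0] = 1/6*1/6 + 4/15*1/6 + 17/30*1/6 = 1/6
  d_2[1] = 1/6*7/12 + 4/15*1/6 + 17/30*5/12 = 17/45
  d_2[2] = 1/6*1/4 + 4/15*2/3 + 17/30*5/12 = 41/90
d_2 = (0=1/6, 1=17/45, 2=41/90)

Answer: 1/6 17/45 41/90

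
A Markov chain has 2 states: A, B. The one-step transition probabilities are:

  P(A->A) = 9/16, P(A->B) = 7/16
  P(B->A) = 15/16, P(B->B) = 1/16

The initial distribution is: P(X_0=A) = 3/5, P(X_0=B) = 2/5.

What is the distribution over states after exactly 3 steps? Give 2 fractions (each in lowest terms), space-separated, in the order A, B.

Answer: 3513/5120 1607/5120

Derivation:
Propagating the distribution step by step (d_{t+1} = d_t * P):
d_0 = (A=3/5, B=2/5)
  d_1[A] = 3/5*9/16 + 2/5*15/16 = 57/80
  d_1[B] = 3/5*7/16 + 2/5*1/16 = 23/80
d_1 = (A=57/80, B=23/80)
  d_2[A] = 57/80*9/16 + 23/80*15/16 = 429/640
  d_2[B] = 57/80*7/16 + 23/80*1/16 = 211/640
d_2 = (A=429/640, B=211/640)
  d_3[A] = 429/640*9/16 + 211/640*15/16 = 3513/5120
  d_3[B] = 429/640*7/16 + 211/640*1/16 = 1607/5120
d_3 = (A=3513/5120, B=1607/5120)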